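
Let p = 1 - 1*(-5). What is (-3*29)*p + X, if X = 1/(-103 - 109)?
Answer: -110665/212 ≈ -522.00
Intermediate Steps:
X = -1/212 (X = 1/(-212) = -1/212 ≈ -0.0047170)
p = 6 (p = 1 + 5 = 6)
(-3*29)*p + X = -3*29*6 - 1/212 = -87*6 - 1/212 = -522 - 1/212 = -110665/212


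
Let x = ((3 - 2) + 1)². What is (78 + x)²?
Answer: 6724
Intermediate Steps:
x = 4 (x = (1 + 1)² = 2² = 4)
(78 + x)² = (78 + 4)² = 82² = 6724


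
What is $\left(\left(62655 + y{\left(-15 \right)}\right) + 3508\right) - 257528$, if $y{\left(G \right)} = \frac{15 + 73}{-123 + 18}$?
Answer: $- \frac{20093413}{105} \approx -1.9137 \cdot 10^{5}$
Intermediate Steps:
$y{\left(G \right)} = - \frac{88}{105}$ ($y{\left(G \right)} = \frac{88}{-105} = 88 \left(- \frac{1}{105}\right) = - \frac{88}{105}$)
$\left(\left(62655 + y{\left(-15 \right)}\right) + 3508\right) - 257528 = \left(\left(62655 - \frac{88}{105}\right) + 3508\right) - 257528 = \left(\frac{6578687}{105} + 3508\right) - 257528 = \frac{6947027}{105} - 257528 = - \frac{20093413}{105}$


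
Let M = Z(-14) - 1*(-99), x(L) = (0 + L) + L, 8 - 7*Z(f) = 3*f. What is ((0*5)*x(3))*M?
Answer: 0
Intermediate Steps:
Z(f) = 8/7 - 3*f/7
x(L) = 2*L (x(L) = L + L = 2*L)
M = 743/7 (M = (8/7 - 3/7*(-14)) - 1*(-99) = (8/7 + 6) + 99 = 50/7 + 99 = 743/7 ≈ 106.14)
((0*5)*x(3))*M = ((0*5)*(2*3))*(743/7) = (0*6)*(743/7) = 0*(743/7) = 0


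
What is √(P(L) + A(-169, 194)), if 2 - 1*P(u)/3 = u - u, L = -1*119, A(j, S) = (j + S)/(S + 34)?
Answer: √79401/114 ≈ 2.4718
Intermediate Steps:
A(j, S) = (S + j)/(34 + S)
L = -119
P(u) = 6 (P(u) = 6 - 3*(u - u) = 6 - 3*0 = 6 + 0 = 6)
√(P(L) + A(-169, 194)) = √(6 + (194 - 169)/(34 + 194)) = √(6 + 25/228) = √(1393/228) = √79401/114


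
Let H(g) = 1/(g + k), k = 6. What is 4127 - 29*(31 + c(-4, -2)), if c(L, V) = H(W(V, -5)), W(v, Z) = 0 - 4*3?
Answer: 19397/6 ≈ 3232.8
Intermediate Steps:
W(v, Z) = -12 (W(v, Z) = 0 - 12 = -12)
H(g) = 1/(6 + g) (H(g) = 1/(g + 6) = 1/(6 + g))
c(L, V) = -1/6 (c(L, V) = 1/(6 - 12) = 1/(-6) = -1/6)
4127 - 29*(31 + c(-4, -2)) = 4127 - 29*(31 - 1/6) = 4127 - 29*185/6 = 4127 - 5365/6 = 19397/6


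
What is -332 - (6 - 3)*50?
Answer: -482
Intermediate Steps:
-332 - (6 - 3)*50 = -332 - 3*50 = -332 - 1*150 = -332 - 150 = -482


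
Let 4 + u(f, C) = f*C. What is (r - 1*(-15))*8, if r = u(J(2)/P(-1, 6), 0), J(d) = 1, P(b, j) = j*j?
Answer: 88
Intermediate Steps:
P(b, j) = j**2
u(f, C) = -4 + C*f (u(f, C) = -4 + f*C = -4 + C*f)
r = -4 (r = -4 + 0*(1/6**2) = -4 + 0*(1/36) = -4 + 0 = -4)
(r - 1*(-15))*8 = (-4 - 1*(-15))*8 = (-4 + 15)*8 = 11*8 = 88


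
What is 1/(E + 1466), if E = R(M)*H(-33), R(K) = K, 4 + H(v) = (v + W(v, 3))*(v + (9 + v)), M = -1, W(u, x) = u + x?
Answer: -1/2121 ≈ -0.00047148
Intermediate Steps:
H(v) = -4 + (3 + 2*v)*(9 + 2*v) (H(v) = -4 + (v + (v + 3))*(v + (9 + v)) = -4 + (v + (3 + v))*(9 + 2*v) = -4 + (3 + 2*v)*(9 + 2*v))
E = -3587 (E = -(23 + 4*(-33)**2 + 24*(-33)) = -(23 + 4*1089 - 792) = -(23 + 4356 - 792) = -1*3587 = -3587)
1/(E + 1466) = 1/(-3587 + 1466) = 1/(-2121) = -1/2121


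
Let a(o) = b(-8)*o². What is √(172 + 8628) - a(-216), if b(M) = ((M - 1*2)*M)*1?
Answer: -3732480 + 20*√22 ≈ -3.7324e+6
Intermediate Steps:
b(M) = M*(-2 + M) (b(M) = ((M - 2)*M)*1 = ((-2 + M)*M)*1 = (M*(-2 + M))*1 = M*(-2 + M))
a(o) = 80*o² (a(o) = (-8*(-2 - 8))*o² = (-8*(-10))*o² = 80*o²)
√(172 + 8628) - a(-216) = √(172 + 8628) - 80*(-216)² = √8800 - 80*46656 = 20*√22 - 1*3732480 = 20*√22 - 3732480 = -3732480 + 20*√22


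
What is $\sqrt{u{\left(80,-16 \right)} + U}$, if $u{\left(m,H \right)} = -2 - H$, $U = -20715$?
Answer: $i \sqrt{20701} \approx 143.88 i$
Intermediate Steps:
$\sqrt{u{\left(80,-16 \right)} + U} = \sqrt{\left(-2 - -16\right) - 20715} = \sqrt{\left(-2 + 16\right) - 20715} = \sqrt{14 - 20715} = \sqrt{-20701} = i \sqrt{20701}$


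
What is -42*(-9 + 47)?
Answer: -1596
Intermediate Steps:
-42*(-9 + 47) = -42*38 = -1596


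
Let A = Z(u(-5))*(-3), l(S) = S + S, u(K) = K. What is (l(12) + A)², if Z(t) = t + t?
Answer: 2916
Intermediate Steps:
Z(t) = 2*t
l(S) = 2*S
A = 30 (A = (2*(-5))*(-3) = -10*(-3) = 30)
(l(12) + A)² = (2*12 + 30)² = (24 + 30)² = 54² = 2916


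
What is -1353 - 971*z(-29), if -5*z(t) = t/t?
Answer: -5794/5 ≈ -1158.8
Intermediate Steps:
z(t) = -⅕ (z(t) = -t/(5*t) = -⅕*1 = -⅕)
-1353 - 971*z(-29) = -1353 - 971*(-⅕) = -1353 + 971/5 = -5794/5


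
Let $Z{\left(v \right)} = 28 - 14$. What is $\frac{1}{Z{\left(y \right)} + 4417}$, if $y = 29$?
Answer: $\frac{1}{4431} \approx 0.00022568$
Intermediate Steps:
$Z{\left(v \right)} = 14$
$\frac{1}{Z{\left(y \right)} + 4417} = \frac{1}{14 + 4417} = \frac{1}{4431}$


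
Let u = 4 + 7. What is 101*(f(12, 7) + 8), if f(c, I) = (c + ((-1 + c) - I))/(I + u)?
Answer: 8080/9 ≈ 897.78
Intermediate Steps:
u = 11
f(c, I) = (-1 - I + 2*c)/(11 + I) (f(c, I) = (c + ((-1 + c) - I))/(I + 11) = (c + (-1 + c - I))/(11 + I) = (-1 - I + 2*c)/(11 + I))
101*(f(12, 7) + 8) = 101*((-1 - 1*7 + 2*12)/(11 + 7) + 8) = 101*((-1 - 7 + 24)/18 + 8) = 101*((1/18)*16 + 8) = 101*(8/9 + 8) = 101*(80/9) = 8080/9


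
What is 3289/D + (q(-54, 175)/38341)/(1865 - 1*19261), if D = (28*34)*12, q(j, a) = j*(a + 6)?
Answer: 548452249145/1904894982816 ≈ 0.28792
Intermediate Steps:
q(j, a) = j*(6 + a)
D = 11424 (D = 952*12 = 11424)
3289/D + (q(-54, 175)/38341)/(1865 - 1*19261) = 3289/11424 + (-54*(6 + 175)/38341)/(1865 - 1*19261) = 3289*(1/11424) + (-54*181*(1/38341))/(1865 - 19261) = 3289/11424 - 9774*1/38341/(-17396) = 3289/11424 - 9774/38341*(-1/17396) = 3289/11424 + 4887/333490018 = 548452249145/1904894982816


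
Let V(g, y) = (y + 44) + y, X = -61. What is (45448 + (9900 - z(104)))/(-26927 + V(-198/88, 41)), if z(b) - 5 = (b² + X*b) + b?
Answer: -50767/26801 ≈ -1.8942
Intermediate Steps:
z(b) = 5 + b² - 60*b (z(b) = 5 + ((b² - 61*b) + b) = 5 + (b² - 60*b) = 5 + b² - 60*b)
V(g, y) = 44 + 2*y (V(g, y) = (44 + y) + y = 44 + 2*y)
(45448 + (9900 - z(104)))/(-26927 + V(-198/88, 41)) = (45448 + (9900 - (5 + 104² - 60*104)))/(-26927 + (44 + 2*41)) = (45448 + (9900 - (5 + 10816 - 6240)))/(-26927 + (44 + 82)) = (45448 + (9900 - 1*4581))/(-26927 + 126) = (45448 + (9900 - 4581))/(-26801) = (45448 + 5319)*(-1/26801) = 50767*(-1/26801) = -50767/26801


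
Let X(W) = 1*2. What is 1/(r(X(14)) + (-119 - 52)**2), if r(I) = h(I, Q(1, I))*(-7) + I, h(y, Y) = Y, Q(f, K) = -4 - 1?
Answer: 1/29278 ≈ 3.4155e-5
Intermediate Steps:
Q(f, K) = -5
X(W) = 2
r(I) = 35 + I (r(I) = -5*(-7) + I = 35 + I)
1/(r(X(14)) + (-119 - 52)**2) = 1/((35 + 2) + (-119 - 52)**2) = 1/(37 + (-171)**2) = 1/(37 + 29241) = 1/29278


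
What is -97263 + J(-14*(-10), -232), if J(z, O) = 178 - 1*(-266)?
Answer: -96819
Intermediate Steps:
J(z, O) = 444 (J(z, O) = 178 + 266 = 444)
-97263 + J(-14*(-10), -232) = -97263 + 444 = -96819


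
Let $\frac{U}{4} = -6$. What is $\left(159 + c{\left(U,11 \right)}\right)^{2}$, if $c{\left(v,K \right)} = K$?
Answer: $28900$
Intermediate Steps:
$U = -24$ ($U = 4 \left(-6\right) = -24$)
$\left(159 + c{\left(U,11 \right)}\right)^{2} = \left(159 + 11\right)^{2} = 170^{2} = 28900$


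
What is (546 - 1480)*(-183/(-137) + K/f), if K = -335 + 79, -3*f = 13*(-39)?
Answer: 3871430/23153 ≈ 167.21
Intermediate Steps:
f = 169 (f = -13*(-39)/3 = -⅓*(-507) = 169)
K = -256
(546 - 1480)*(-183/(-137) + K/f) = (546 - 1480)*(-183/(-137) - 256/169) = -934*(-183*(-1/137) - 256*1/169) = -934*(183/137 - 256/169) = -934*(-4145/23153) = 3871430/23153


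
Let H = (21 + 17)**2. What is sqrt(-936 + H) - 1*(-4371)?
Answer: 4371 + 2*sqrt(127) ≈ 4393.5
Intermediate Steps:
H = 1444 (H = 38**2 = 1444)
sqrt(-936 + H) - 1*(-4371) = sqrt(-936 + 1444) - 1*(-4371) = sqrt(508) + 4371 = 2*sqrt(127) + 4371 = 4371 + 2*sqrt(127)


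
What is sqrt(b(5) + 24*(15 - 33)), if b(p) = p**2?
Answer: I*sqrt(407) ≈ 20.174*I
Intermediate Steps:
sqrt(b(5) + 24*(15 - 33)) = sqrt(5**2 + 24*(15 - 33)) = sqrt(25 + 24*(-18)) = sqrt(25 - 432) = sqrt(-407) = I*sqrt(407)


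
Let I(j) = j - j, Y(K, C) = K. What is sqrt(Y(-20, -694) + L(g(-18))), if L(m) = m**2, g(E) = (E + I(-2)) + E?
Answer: 2*sqrt(319) ≈ 35.721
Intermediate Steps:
I(j) = 0
g(E) = 2*E (g(E) = (E + 0) + E = E + E = 2*E)
sqrt(Y(-20, -694) + L(g(-18))) = sqrt(-20 + (2*(-18))**2) = sqrt(-20 + (-36)**2) = sqrt(-20 + 1296) = sqrt(1276) = 2*sqrt(319)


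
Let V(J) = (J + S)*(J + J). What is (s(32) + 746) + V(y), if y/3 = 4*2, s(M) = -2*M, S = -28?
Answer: 490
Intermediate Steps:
y = 24 (y = 3*(4*2) = 3*8 = 24)
V(J) = 2*J*(-28 + J) (V(J) = (J - 28)*(J + J) = (-28 + J)*(2*J) = 2*J*(-28 + J))
(s(32) + 746) + V(y) = (-2*32 + 746) + 2*24*(-28 + 24) = (-64 + 746) + 2*24*(-4) = 682 - 192 = 490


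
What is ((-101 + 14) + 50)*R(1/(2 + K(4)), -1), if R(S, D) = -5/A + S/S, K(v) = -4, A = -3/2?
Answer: -481/3 ≈ -160.33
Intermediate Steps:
A = -3/2 (A = -3*½ = -3/2 ≈ -1.5000)
R(S, D) = 13/3 (R(S, D) = -5/(-3/2) + S/S = -5*(-⅔) + 1 = 10/3 + 1 = 13/3)
((-101 + 14) + 50)*R(1/(2 + K(4)), -1) = ((-101 + 14) + 50)*(13/3) = (-87 + 50)*(13/3) = -37*13/3 = -481/3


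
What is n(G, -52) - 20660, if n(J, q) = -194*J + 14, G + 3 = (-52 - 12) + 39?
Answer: -15214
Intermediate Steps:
G = -28 (G = -3 + ((-52 - 12) + 39) = -3 + (-64 + 39) = -3 - 25 = -28)
n(J, q) = 14 - 194*J
n(G, -52) - 20660 = (14 - 194*(-28)) - 20660 = (14 + 5432) - 20660 = 5446 - 20660 = -15214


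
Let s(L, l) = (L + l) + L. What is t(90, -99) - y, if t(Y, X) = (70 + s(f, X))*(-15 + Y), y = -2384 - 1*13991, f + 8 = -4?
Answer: 12400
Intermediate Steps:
f = -12 (f = -8 - 4 = -12)
y = -16375 (y = -2384 - 13991 = -16375)
s(L, l) = l + 2*L
t(Y, X) = (-15 + Y)*(46 + X) (t(Y, X) = (70 + (X + 2*(-12)))*(-15 + Y) = (70 + (X - 24))*(-15 + Y) = (70 + (-24 + X))*(-15 + Y) = (46 + X)*(-15 + Y) = (-15 + Y)*(46 + X))
t(90, -99) - y = (-690 - 15*(-99) + 46*90 - 99*90) - 1*(-16375) = (-690 + 1485 + 4140 - 8910) + 16375 = -3975 + 16375 = 12400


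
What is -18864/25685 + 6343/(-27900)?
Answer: -137845111/143322300 ≈ -0.96178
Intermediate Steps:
-18864/25685 + 6343/(-27900) = -18864*1/25685 + 6343*(-1/27900) = -18864/25685 - 6343/27900 = -137845111/143322300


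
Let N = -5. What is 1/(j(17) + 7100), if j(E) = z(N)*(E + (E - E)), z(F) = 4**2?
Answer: 1/7372 ≈ 0.00013565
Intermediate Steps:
z(F) = 16
j(E) = 16*E (j(E) = 16*(E + (E - E)) = 16*(E + 0) = 16*E)
1/(j(17) + 7100) = 1/(16*17 + 7100) = 1/(272 + 7100) = 1/7372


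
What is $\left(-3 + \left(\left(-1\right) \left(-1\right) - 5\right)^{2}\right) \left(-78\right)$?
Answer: $-1014$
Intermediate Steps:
$\left(-3 + \left(\left(-1\right) \left(-1\right) - 5\right)^{2}\right) \left(-78\right) = \left(-3 + \left(1 - 5\right)^{2}\right) \left(-78\right) = \left(-3 + \left(-4\right)^{2}\right) \left(-78\right) = \left(-3 + 16\right) \left(-78\right) = 13 \left(-78\right) = -1014$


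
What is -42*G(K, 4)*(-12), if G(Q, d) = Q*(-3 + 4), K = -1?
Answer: -504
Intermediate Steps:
G(Q, d) = Q (G(Q, d) = Q*1 = Q)
-42*G(K, 4)*(-12) = -42*(-1)*(-12) = 42*(-12) = -504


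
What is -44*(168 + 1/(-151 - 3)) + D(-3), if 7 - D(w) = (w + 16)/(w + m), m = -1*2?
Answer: -258374/35 ≈ -7382.1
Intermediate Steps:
m = -2
D(w) = 7 - (16 + w)/(-2 + w) (D(w) = 7 - (w + 16)/(w - 2) = 7 - (16 + w)/(-2 + w))
-44*(168 + 1/(-151 - 3)) + D(-3) = -44*(168 + 1/(-151 - 3)) + 6*(-5 - 3)/(-2 - 3) = -44*(168 + 1/(-154)) + 6*(-8)/(-5) = -44*(168 - 1/154) + 6*(-⅕)*(-8) = -44*25871/154 + 48/5 = -51742/7 + 48/5 = -258374/35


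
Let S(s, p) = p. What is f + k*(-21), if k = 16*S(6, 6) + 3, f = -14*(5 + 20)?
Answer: -2429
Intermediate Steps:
f = -350 (f = -14*25 = -350)
k = 99 (k = 16*6 + 3 = 96 + 3 = 99)
f + k*(-21) = -350 + 99*(-21) = -350 - 2079 = -2429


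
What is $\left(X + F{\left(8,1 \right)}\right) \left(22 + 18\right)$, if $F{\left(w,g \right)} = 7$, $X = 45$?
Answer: $2080$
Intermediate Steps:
$\left(X + F{\left(8,1 \right)}\right) \left(22 + 18\right) = \left(45 + 7\right) \left(22 + 18\right) = 52 \cdot 40 = 2080$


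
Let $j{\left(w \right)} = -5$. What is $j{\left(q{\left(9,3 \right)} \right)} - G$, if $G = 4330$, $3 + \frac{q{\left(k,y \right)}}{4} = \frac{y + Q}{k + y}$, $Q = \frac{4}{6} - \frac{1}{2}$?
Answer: $-4335$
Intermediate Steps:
$Q = \frac{1}{6}$ ($Q = 4 \cdot \frac{1}{6} - \frac{1}{2} = \frac{2}{3} - \frac{1}{2} = \frac{1}{6} \approx 0.16667$)
$q{\left(k,y \right)} = -12 + \frac{4 \left(\frac{1}{6} + y\right)}{k + y}$ ($q{\left(k,y \right)} = -12 + 4 \frac{y + \frac{1}{6}}{k + y} = -12 + 4 \frac{\frac{1}{6} + y}{k + y} = -12 + \frac{4 \left(\frac{1}{6} + y\right)}{k + y}$)
$j{\left(q{\left(9,3 \right)} \right)} - G = -5 - 4330 = -4335$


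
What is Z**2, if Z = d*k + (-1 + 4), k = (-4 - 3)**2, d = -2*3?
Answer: 84681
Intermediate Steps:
d = -6
k = 49 (k = (-7)**2 = 49)
Z = -291 (Z = -6*49 + (-1 + 4) = -294 + 3 = -291)
Z**2 = (-291)**2 = 84681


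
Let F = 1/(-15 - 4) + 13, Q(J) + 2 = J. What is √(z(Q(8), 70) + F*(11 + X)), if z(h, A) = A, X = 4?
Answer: 2*√23845/19 ≈ 16.255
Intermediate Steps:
Q(J) = -2 + J
F = 246/19 (F = 1/(-19) + 13 = -1/19 + 13 = 246/19 ≈ 12.947)
√(z(Q(8), 70) + F*(11 + X)) = √(70 + 246*(11 + 4)/19) = √(70 + (246/19)*15) = √(70 + 3690/19) = √(5020/19) = 2*√23845/19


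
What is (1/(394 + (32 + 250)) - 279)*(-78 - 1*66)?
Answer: 6789708/169 ≈ 40176.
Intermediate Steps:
(1/(394 + (32 + 250)) - 279)*(-78 - 1*66) = (1/(394 + 282) - 279)*(-78 - 66) = (1/676 - 279)*(-144) = -188603/676*(-144) = 6789708/169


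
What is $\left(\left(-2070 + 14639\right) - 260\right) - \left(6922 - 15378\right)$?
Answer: $20765$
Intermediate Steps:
$\left(\left(-2070 + 14639\right) - 260\right) - \left(6922 - 15378\right) = \left(12569 - 260\right) - \left(6922 - 15378\right) = 12309 - -8456 = 12309 + 8456 = 20765$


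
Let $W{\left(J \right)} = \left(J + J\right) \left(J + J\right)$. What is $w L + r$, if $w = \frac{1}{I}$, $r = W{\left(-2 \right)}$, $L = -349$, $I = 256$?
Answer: $\frac{3747}{256} \approx 14.637$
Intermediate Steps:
$W{\left(J \right)} = 4 J^{2}$ ($W{\left(J \right)} = 2 J 2 J = 4 J^{2}$)
$r = 16$ ($r = 4 \left(-2\right)^{2} = 4 \cdot 4 = 16$)
$w = \frac{1}{256} \approx 0.0039063$
$w L + r = \frac{1}{256} \left(-349\right) + 16 = - \frac{349}{256} + 16 = \frac{3747}{256}$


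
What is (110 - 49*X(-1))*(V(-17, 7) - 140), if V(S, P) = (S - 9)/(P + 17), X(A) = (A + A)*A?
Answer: -1693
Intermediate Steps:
X(A) = 2*A² (X(A) = (2*A)*A = 2*A²)
V(S, P) = (-9 + S)/(17 + P)
(110 - 49*X(-1))*(V(-17, 7) - 140) = (110 - 98*(-1)²)*((-9 - 17)/(17 + 7) - 140) = (110 - 98)*(-26/24 - 140) = (110 - 49*2)*((1/24)*(-26) - 140) = (110 - 98)*(-13/12 - 140) = 12*(-1693/12) = -1693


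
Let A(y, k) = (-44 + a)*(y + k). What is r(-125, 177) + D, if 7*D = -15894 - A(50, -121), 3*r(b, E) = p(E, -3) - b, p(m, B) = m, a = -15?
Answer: -8305/3 ≈ -2768.3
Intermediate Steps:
A(y, k) = -59*k - 59*y (A(y, k) = (-44 - 15)*(y + k) = -59*(k + y) = -59*k - 59*y)
r(b, E) = -b/3 + E/3 (r(b, E) = (E - b)/3 = -b/3 + E/3)
D = -2869 (D = (-15894 - (-59*(-121) - 59*50))/7 = (-15894 - (7139 - 2950))/7 = (-15894 - 1*4189)/7 = (-15894 - 4189)/7 = (⅐)*(-20083) = -2869)
r(-125, 177) + D = (-⅓*(-125) + (⅓)*177) - 2869 = (125/3 + 59) - 2869 = 302/3 - 2869 = -8305/3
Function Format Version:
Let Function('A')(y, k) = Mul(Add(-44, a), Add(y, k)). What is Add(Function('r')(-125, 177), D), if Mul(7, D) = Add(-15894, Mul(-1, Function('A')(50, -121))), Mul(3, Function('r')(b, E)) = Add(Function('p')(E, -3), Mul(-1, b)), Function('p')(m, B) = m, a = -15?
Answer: Rational(-8305, 3) ≈ -2768.3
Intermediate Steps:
Function('A')(y, k) = Add(Mul(-59, k), Mul(-59, y)) (Function('A')(y, k) = Mul(Add(-44, -15), Add(y, k)) = Mul(-59, Add(k, y)) = Add(Mul(-59, k), Mul(-59, y)))
Function('r')(b, E) = Add(Mul(Rational(-1, 3), b), Mul(Rational(1, 3), E)) (Function('r')(b, E) = Mul(Rational(1, 3), Add(E, Mul(-1, b))) = Add(Mul(Rational(-1, 3), b), Mul(Rational(1, 3), E)))
D = -2869 (D = Mul(Rational(1, 7), Add(-15894, Mul(-1, Add(Mul(-59, -121), Mul(-59, 50))))) = Mul(Rational(1, 7), Add(-15894, Mul(-1, Add(7139, -2950)))) = Mul(Rational(1, 7), Add(-15894, Mul(-1, 4189))) = Mul(Rational(1, 7), Add(-15894, -4189)) = Mul(Rational(1, 7), -20083) = -2869)
Add(Function('r')(-125, 177), D) = Add(Add(Mul(Rational(-1, 3), -125), Mul(Rational(1, 3), 177)), -2869) = Add(Add(Rational(125, 3), 59), -2869) = Add(Rational(302, 3), -2869) = Rational(-8305, 3)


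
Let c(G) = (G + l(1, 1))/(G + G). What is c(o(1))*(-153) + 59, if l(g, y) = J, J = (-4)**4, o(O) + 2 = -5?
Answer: 38923/14 ≈ 2780.2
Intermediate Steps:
o(O) = -7 (o(O) = -2 - 5 = -7)
J = 256
l(g, y) = 256
c(G) = (256 + G)/(2*G) (c(G) = (G + 256)/(G + G) = (256 + G)/((2*G)) = (256 + G)*(1/(2*G)) = (256 + G)/(2*G))
c(o(1))*(-153) + 59 = ((1/2)*(256 - 7)/(-7))*(-153) + 59 = ((1/2)*(-1/7)*249)*(-153) + 59 = -249/14*(-153) + 59 = 38097/14 + 59 = 38923/14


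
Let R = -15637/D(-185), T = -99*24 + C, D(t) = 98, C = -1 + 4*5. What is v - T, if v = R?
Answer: 215349/98 ≈ 2197.4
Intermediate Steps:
C = 19 (C = -1 + 20 = 19)
T = -2357 (T = -99*24 + 19 = -2376 + 19 = -2357)
R = -15637/98 ≈ -159.56
v = -15637/98 ≈ -159.56
v - T = -15637/98 - 1*(-2357) = -15637/98 + 2357 = 215349/98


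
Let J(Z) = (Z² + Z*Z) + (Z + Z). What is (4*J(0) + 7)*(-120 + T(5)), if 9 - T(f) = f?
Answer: -812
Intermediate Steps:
J(Z) = 2*Z + 2*Z² (J(Z) = (Z² + Z²) + 2*Z = 2*Z² + 2*Z = 2*Z + 2*Z²)
T(f) = 9 - f
(4*J(0) + 7)*(-120 + T(5)) = (4*(2*0*(1 + 0)) + 7)*(-120 + (9 - 1*5)) = (4*(2*0*1) + 7)*(-120 + (9 - 5)) = (4*0 + 7)*(-120 + 4) = (0 + 7)*(-116) = 7*(-116) = -812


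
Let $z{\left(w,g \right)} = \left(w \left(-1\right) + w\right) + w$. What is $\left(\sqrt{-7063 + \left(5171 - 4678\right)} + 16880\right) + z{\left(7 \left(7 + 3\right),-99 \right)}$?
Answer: $16950 + 3 i \sqrt{730} \approx 16950.0 + 81.056 i$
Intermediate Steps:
$z{\left(w,g \right)} = w$ ($z{\left(w,g \right)} = \left(- w + w\right) + w = 0 + w = w$)
$\left(\sqrt{-7063 + \left(5171 - 4678\right)} + 16880\right) + z{\left(7 \left(7 + 3\right),-99 \right)} = \left(\sqrt{-7063 + \left(5171 - 4678\right)} + 16880\right) + 7 \left(7 + 3\right) = \left(\sqrt{-7063 + 493} + 16880\right) + 7 \cdot 10 = \left(\sqrt{-6570} + 16880\right) + 70 = \left(3 i \sqrt{730} + 16880\right) + 70 = \left(16880 + 3 i \sqrt{730}\right) + 70 = 16950 + 3 i \sqrt{730}$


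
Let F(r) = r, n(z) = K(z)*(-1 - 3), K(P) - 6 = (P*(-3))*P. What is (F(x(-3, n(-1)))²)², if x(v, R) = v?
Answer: 81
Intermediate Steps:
K(P) = 6 - 3*P² (K(P) = 6 + (P*(-3))*P = 6 + (-3*P)*P = 6 - 3*P²)
n(z) = -24 + 12*z² (n(z) = (6 - 3*z²)*(-1 - 3) = (6 - 3*z²)*(-4) = -24 + 12*z²)
(F(x(-3, n(-1)))²)² = ((-3)²)² = 9² = 81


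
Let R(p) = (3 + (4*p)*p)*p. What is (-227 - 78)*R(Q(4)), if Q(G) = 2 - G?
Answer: 11590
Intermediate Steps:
R(p) = p*(3 + 4*p²) (R(p) = (3 + 4*p²)*p = p*(3 + 4*p²))
(-227 - 78)*R(Q(4)) = (-227 - 78)*((2 - 1*4)*(3 + 4*(2 - 1*4)²)) = -305*(2 - 4)*(3 + 4*(2 - 4)²) = -(-610)*(3 + 4*(-2)²) = -(-610)*(3 + 4*4) = -(-610)*(3 + 16) = -(-610)*19 = -305*(-38) = 11590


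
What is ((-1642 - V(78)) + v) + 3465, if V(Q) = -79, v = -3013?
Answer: -1111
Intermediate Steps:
((-1642 - V(78)) + v) + 3465 = ((-1642 - 1*(-79)) - 3013) + 3465 = ((-1642 + 79) - 3013) + 3465 = (-1563 - 3013) + 3465 = -4576 + 3465 = -1111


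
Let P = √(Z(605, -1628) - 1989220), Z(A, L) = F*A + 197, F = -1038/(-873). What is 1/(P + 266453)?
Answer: 77537823/20660764148182 - I*√168371541633/20660764148182 ≈ 3.7529e-6 - 1.986e-8*I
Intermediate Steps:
F = 346/291 (F = -1038*(-1/873) = 346/291 ≈ 1.1890)
Z(A, L) = 197 + 346*A/291 (Z(A, L) = 346*A/291 + 197 = 197 + 346*A/291)
P = I*√168371541633/291 (P = √((197 + (346/291)*605) - 1989220) = √((197 + 209330/291) - 1989220) = √(266657/291 - 1989220) = √(-578596363/291) = I*√168371541633/291 ≈ 1410.1*I)
1/(P + 266453) = 1/(I*√168371541633/291 + 266453) = 1/(266453 + I*√168371541633/291)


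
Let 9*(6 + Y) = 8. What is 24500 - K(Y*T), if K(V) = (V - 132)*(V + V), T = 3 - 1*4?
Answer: 2089564/81 ≈ 25797.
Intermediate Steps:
Y = -46/9 (Y = -6 + (⅑)*8 = -6 + 8/9 = -46/9 ≈ -5.1111)
T = -1 (T = 3 - 4 = -1)
K(V) = 2*V*(-132 + V) (K(V) = (-132 + V)*(2*V) = 2*V*(-132 + V))
24500 - K(Y*T) = 24500 - 2*(-46/9*(-1))*(-132 - 46/9*(-1)) = 24500 - 2*46*(-132 + 46/9)/9 = 24500 - 2*46*(-1142)/(9*9) = 24500 - 1*(-105064/81) = 24500 + 105064/81 = 2089564/81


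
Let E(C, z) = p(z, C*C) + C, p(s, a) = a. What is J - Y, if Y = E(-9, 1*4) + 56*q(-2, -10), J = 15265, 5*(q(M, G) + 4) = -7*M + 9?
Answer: 75797/5 ≈ 15159.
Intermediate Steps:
E(C, z) = C + C² (E(C, z) = C*C + C = C² + C = C + C²)
q(M, G) = -11/5 - 7*M/5 (q(M, G) = -4 + (-7*M + 9)/5 = -4 + (9 - 7*M)/5 = -4 + (9/5 - 7*M/5) = -11/5 - 7*M/5)
Y = 528/5 (Y = -9*(1 - 9) + 56*(-11/5 - 7/5*(-2)) = -9*(-8) + 56*(-11/5 + 14/5) = 72 + 56*(⅗) = 72 + 168/5 = 528/5 ≈ 105.60)
J - Y = 15265 - 1*528/5 = 15265 - 528/5 = 75797/5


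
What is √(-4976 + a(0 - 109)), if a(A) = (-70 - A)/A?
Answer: I*√59124107/109 ≈ 70.543*I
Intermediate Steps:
a(A) = (-70 - A)/A
√(-4976 + a(0 - 109)) = √(-4976 + (-70 - (0 - 109))/(0 - 109)) = √(-4976 + (-70 - 1*(-109))/(-109)) = √(-4976 - (-70 + 109)/109) = √(-4976 - 1/109*39) = √(-4976 - 39/109) = √(-542423/109) = I*√59124107/109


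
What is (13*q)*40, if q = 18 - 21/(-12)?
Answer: 10270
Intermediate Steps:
q = 79/4 (q = 18 - 21*(-1/12) = 18 + 7/4 = 79/4 ≈ 19.750)
(13*q)*40 = (13*(79/4))*40 = (1027/4)*40 = 10270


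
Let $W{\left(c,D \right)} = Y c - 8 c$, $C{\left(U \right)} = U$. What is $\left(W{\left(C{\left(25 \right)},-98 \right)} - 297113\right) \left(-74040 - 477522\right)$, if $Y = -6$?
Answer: $164069287206$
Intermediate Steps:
$W{\left(c,D \right)} = - 14 c$ ($W{\left(c,D \right)} = - 6 c - 8 c = - 14 c$)
$\left(W{\left(C{\left(25 \right)},-98 \right)} - 297113\right) \left(-74040 - 477522\right) = \left(\left(-14\right) 25 - 297113\right) \left(-74040 - 477522\right) = \left(-350 - 297113\right) \left(-551562\right) = \left(-297463\right) \left(-551562\right) = 164069287206$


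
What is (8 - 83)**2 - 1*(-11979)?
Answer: 17604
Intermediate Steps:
(8 - 83)**2 - 1*(-11979) = (-75)**2 + 11979 = 5625 + 11979 = 17604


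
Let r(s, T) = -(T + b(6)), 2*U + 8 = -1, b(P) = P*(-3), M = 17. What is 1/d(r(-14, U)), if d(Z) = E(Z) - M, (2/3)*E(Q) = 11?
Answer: -2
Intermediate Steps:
E(Q) = 33/2 (E(Q) = (3/2)*11 = 33/2)
b(P) = -3*P
U = -9/2 (U = -4 + (½)*(-1) = -4 - ½ = -9/2 ≈ -4.5000)
r(s, T) = 18 - T (r(s, T) = -(T - 3*6) = -(T - 18) = -(-18 + T) = 18 - T)
d(Z) = -½ (d(Z) = 33/2 - 1*17 = 33/2 - 17 = -½)
1/d(r(-14, U)) = 1/(-½) = -2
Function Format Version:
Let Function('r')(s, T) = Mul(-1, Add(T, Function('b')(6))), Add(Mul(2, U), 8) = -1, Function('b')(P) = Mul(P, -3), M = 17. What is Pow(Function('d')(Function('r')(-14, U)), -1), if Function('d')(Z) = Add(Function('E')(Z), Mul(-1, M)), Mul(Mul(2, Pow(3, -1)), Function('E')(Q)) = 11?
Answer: -2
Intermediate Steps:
Function('E')(Q) = Rational(33, 2) (Function('E')(Q) = Mul(Rational(3, 2), 11) = Rational(33, 2))
Function('b')(P) = Mul(-3, P)
U = Rational(-9, 2) (U = Add(-4, Mul(Rational(1, 2), -1)) = Add(-4, Rational(-1, 2)) = Rational(-9, 2) ≈ -4.5000)
Function('r')(s, T) = Add(18, Mul(-1, T)) (Function('r')(s, T) = Mul(-1, Add(T, Mul(-3, 6))) = Mul(-1, Add(T, -18)) = Mul(-1, Add(-18, T)) = Add(18, Mul(-1, T)))
Function('d')(Z) = Rational(-1, 2) (Function('d')(Z) = Add(Rational(33, 2), Mul(-1, 17)) = Add(Rational(33, 2), -17) = Rational(-1, 2))
Pow(Function('d')(Function('r')(-14, U)), -1) = Pow(Rational(-1, 2), -1) = -2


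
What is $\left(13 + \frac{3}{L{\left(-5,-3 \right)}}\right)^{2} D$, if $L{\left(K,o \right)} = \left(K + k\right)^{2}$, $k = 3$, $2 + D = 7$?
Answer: $\frac{15125}{16} \approx 945.31$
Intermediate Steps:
$D = 5$ ($D = -2 + 7 = 5$)
$L{\left(K,o \right)} = \left(3 + K\right)^{2}$ ($L{\left(K,o \right)} = \left(K + 3\right)^{2} = \left(3 + K\right)^{2}$)
$\left(13 + \frac{3}{L{\left(-5,-3 \right)}}\right)^{2} D = \left(13 + \frac{3}{\left(3 - 5\right)^{2}}\right)^{2} \cdot 5 = \left(13 + \frac{3}{\left(-2\right)^{2}}\right)^{2} \cdot 5 = \left(13 + \frac{3}{4}\right)^{2} \cdot 5 = \left(\frac{55}{4}\right)^{2} \cdot 5 = \frac{3025}{16} \cdot 5 = \frac{15125}{16}$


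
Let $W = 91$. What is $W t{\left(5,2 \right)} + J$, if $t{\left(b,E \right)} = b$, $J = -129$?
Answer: $326$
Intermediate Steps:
$W t{\left(5,2 \right)} + J = 91 \cdot 5 - 129 = 455 - 129 = 326$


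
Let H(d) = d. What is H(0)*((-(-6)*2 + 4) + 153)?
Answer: 0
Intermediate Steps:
H(0)*((-(-6)*2 + 4) + 153) = 0*((-(-6)*2 + 4) + 153) = 0*((-6*(-2) + 4) + 153) = 0*((12 + 4) + 153) = 0*(16 + 153) = 0*169 = 0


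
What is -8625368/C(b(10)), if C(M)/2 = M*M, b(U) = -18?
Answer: -1078171/81 ≈ -13311.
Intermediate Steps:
C(M) = 2*M**2 (C(M) = 2*(M*M) = 2*M**2)
-8625368/C(b(10)) = -8625368/(2*(-18)**2) = -8625368/(2*324) = -8625368/648 = -8625368*1/648 = -1078171/81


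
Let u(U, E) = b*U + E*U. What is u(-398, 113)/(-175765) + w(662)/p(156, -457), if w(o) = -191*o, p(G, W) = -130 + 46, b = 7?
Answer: 2222808997/1476426 ≈ 1505.5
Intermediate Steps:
u(U, E) = 7*U + E*U
p(G, W) = -84
u(-398, 113)/(-175765) + w(662)/p(156, -457) = -398*(7 + 113)/(-175765) - 191*662/(-84) = -398*120*(-1/175765) - 126442*(-1/84) = -47760*(-1/175765) + 63221/42 = 9552/35153 + 63221/42 = 2222808997/1476426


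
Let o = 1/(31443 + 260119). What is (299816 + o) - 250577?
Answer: 14356221319/291562 ≈ 49239.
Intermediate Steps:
o = 1/291562 ≈ 3.4298e-6
(299816 + o) - 250577 = (299816 + 1/291562) - 250577 = 87414952593/291562 - 250577 = 14356221319/291562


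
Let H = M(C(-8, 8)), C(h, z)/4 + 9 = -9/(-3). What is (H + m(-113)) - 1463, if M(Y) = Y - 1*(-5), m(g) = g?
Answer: -1595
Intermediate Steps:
C(h, z) = -24 (C(h, z) = -36 + 4*(-9/(-3)) = -36 + 4*(-9*(-⅓)) = -36 + 4*3 = -36 + 12 = -24)
M(Y) = 5 + Y (M(Y) = Y + 5 = 5 + Y)
H = -19 (H = 5 - 24 = -19)
(H + m(-113)) - 1463 = (-19 - 113) - 1463 = -132 - 1463 = -1595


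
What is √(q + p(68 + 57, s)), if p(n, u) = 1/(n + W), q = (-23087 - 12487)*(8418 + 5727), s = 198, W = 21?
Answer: I*√10726088206534/146 ≈ 22432.0*I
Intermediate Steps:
q = -503194230 (q = -35574*14145 = -503194230)
p(n, u) = 1/(21 + n) (p(n, u) = 1/(n + 21) = 1/(21 + n))
√(q + p(68 + 57, s)) = √(-503194230 + 1/(21 + (68 + 57))) = √(-503194230 + 1/(21 + 125)) = √(-503194230 + 1/146) = √(-73466357579/146) = I*√10726088206534/146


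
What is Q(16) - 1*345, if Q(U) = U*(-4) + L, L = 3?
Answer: -406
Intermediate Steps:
Q(U) = 3 - 4*U (Q(U) = U*(-4) + 3 = -4*U + 3 = 3 - 4*U)
Q(16) - 1*345 = (3 - 4*16) - 1*345 = (3 - 64) - 345 = -61 - 345 = -406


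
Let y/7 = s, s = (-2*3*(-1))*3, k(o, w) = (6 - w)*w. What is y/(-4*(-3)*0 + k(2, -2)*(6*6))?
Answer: -7/32 ≈ -0.21875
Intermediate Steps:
k(o, w) = w*(6 - w)
s = 18 (s = -6*(-1)*3 = 6*3 = 18)
y = 126 (y = 7*18 = 126)
y/(-4*(-3)*0 + k(2, -2)*(6*6)) = 126/(-4*(-3)*0 + (-2*(6 - 1*(-2)))*(6*6)) = 126/(12*0 - 2*(6 + 2)*36) = 126/(0 - 2*8*36) = 126/(0 - 16*36) = 126/(0 - 576) = 126/(-576) = 126*(-1/576) = -7/32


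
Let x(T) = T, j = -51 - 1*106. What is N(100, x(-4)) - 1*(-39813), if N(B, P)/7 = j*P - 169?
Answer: 43026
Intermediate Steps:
j = -157 (j = -51 - 106 = -157)
N(B, P) = -1183 - 1099*P (N(B, P) = 7*(-157*P - 169) = 7*(-169 - 157*P) = -1183 - 1099*P)
N(100, x(-4)) - 1*(-39813) = (-1183 - 1099*(-4)) - 1*(-39813) = (-1183 + 4396) + 39813 = 3213 + 39813 = 43026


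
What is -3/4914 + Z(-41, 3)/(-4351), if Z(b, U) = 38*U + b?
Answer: -123925/7126938 ≈ -0.017388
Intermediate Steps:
Z(b, U) = b + 38*U
-3/4914 + Z(-41, 3)/(-4351) = -3/4914 + (-41 + 38*3)/(-4351) = -3*1/4914 + (-41 + 114)*(-1/4351) = -1/1638 + 73*(-1/4351) = -1/1638 - 73/4351 = -123925/7126938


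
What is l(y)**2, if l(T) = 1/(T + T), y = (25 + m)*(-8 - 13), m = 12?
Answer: 1/2414916 ≈ 4.1409e-7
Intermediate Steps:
y = -777 (y = (25 + 12)*(-8 - 13) = 37*(-21) = -777)
l(T) = 1/(2*T)
l(y)**2 = ((1/2)/(-777))**2 = ((1/2)*(-1/777))**2 = (-1/1554)**2 = 1/2414916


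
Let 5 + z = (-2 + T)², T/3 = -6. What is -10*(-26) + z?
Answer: 655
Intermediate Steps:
T = -18 (T = 3*(-6) = -18)
z = 395 (z = -5 + (-2 - 18)² = -5 + (-20)² = -5 + 400 = 395)
-10*(-26) + z = -10*(-26) + 395 = 260 + 395 = 655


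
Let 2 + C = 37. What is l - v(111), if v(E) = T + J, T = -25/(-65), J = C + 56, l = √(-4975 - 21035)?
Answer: -1188/13 + 51*I*√10 ≈ -91.385 + 161.28*I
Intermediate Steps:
l = 51*I*√10 (l = √(-26010) = 51*I*√10 ≈ 161.28*I)
C = 35 (C = -2 + 37 = 35)
J = 91 (J = 35 + 56 = 91)
T = 5/13 (T = -25*(-1/65) = 5/13 ≈ 0.38462)
v(E) = 1188/13 (v(E) = 5/13 + 91 = 1188/13)
l - v(111) = 51*I*√10 - 1*1188/13 = 51*I*√10 - 1188/13 = -1188/13 + 51*I*√10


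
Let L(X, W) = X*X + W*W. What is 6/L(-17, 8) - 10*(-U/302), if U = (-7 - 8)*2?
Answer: -52044/53303 ≈ -0.97638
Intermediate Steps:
L(X, W) = W² + X² (L(X, W) = X² + W² = W² + X²)
U = -30 (U = -15*2 = -30)
6/L(-17, 8) - 10*(-U/302) = 6/(8² + (-17)²) - 10/((-302/(-30))) = 6/(64 + 289) - 10/((-302*(-1/30))) = 6/353 - 10/151/15 = 6*(1/353) - 10*15/151 = 6/353 - 150/151 = -52044/53303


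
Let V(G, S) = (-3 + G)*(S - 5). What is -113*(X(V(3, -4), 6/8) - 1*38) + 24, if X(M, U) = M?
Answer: 4318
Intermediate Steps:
V(G, S) = (-5 + S)*(-3 + G) (V(G, S) = (-3 + G)*(-5 + S) = (-5 + S)*(-3 + G))
-113*(X(V(3, -4), 6/8) - 1*38) + 24 = -113*((15 - 5*3 - 3*(-4) + 3*(-4)) - 1*38) + 24 = -113*((15 - 15 + 12 - 12) - 38) + 24 = -113*(0 - 38) + 24 = -113*(-38) + 24 = 4294 + 24 = 4318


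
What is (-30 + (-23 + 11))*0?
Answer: 0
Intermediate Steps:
(-30 + (-23 + 11))*0 = (-30 - 12)*0 = -42*0 = 0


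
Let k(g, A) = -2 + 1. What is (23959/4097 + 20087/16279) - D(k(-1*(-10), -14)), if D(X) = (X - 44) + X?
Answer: 3540297898/66695063 ≈ 53.082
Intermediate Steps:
k(g, A) = -1
D(X) = -44 + 2*X (D(X) = (-44 + X) + X = -44 + 2*X)
(23959/4097 + 20087/16279) - D(k(-1*(-10), -14)) = (23959/4097 + 20087/16279) - (-44 + 2*(-1)) = (23959*(1/4097) + 20087*(1/16279)) - (-44 - 2) = (23959/4097 + 20087/16279) - 1*(-46) = 472325000/66695063 + 46 = 3540297898/66695063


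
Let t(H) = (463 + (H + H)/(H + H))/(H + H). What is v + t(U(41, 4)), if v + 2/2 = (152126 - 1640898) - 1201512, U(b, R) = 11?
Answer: -29592903/11 ≈ -2.6903e+6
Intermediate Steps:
t(H) = 232/H (t(H) = (463 + (2*H)/((2*H)))/((2*H)) = (463 + (2*H)*(1/(2*H)))*(1/(2*H)) = (463 + 1)*(1/(2*H)) = 464*(1/(2*H)) = 232/H)
v = -2690285 (v = -1 + ((152126 - 1640898) - 1201512) = -1 + (-1488772 - 1201512) = -1 - 2690284 = -2690285)
v + t(U(41, 4)) = -2690285 + 232/11 = -29592903/11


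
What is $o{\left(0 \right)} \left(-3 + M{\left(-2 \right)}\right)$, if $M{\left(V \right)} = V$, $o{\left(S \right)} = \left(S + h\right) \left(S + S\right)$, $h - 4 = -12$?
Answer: $0$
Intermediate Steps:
$h = -8$ ($h = 4 - 12 = -8$)
$o{\left(S \right)} = 2 S \left(-8 + S\right)$ ($o{\left(S \right)} = \left(S - 8\right) \left(S + S\right) = \left(-8 + S\right) 2 S = 2 S \left(-8 + S\right)$)
$o{\left(0 \right)} \left(-3 + M{\left(-2 \right)}\right) = 2 \cdot 0 \left(-8 + 0\right) \left(-3 - 2\right) = 2 \cdot 0 \left(-8\right) \left(-5\right) = 0 \left(-5\right) = 0$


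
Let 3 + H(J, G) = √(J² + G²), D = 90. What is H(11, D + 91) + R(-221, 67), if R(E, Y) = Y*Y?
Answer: 4486 + √32882 ≈ 4667.3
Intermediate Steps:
R(E, Y) = Y²
H(J, G) = -3 + √(G² + J²) (H(J, G) = -3 + √(J² + G²) = -3 + √(G² + J²))
H(11, D + 91) + R(-221, 67) = (-3 + √((90 + 91)² + 11²)) + 67² = (-3 + √(181² + 121)) + 4489 = (-3 + √(32761 + 121)) + 4489 = (-3 + √32882) + 4489 = 4486 + √32882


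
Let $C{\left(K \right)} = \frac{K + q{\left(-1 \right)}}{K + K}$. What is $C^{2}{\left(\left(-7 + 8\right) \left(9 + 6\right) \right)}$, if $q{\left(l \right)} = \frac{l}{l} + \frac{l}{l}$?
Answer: $\frac{289}{900} \approx 0.32111$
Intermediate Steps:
$q{\left(l \right)} = 2$ ($q{\left(l \right)} = 1 + 1 = 2$)
$C{\left(K \right)} = \frac{2 + K}{2 K}$ ($C{\left(K \right)} = \frac{K + 2}{K + K} = \frac{2 + K}{2 K}$)
$C^{2}{\left(\left(-7 + 8\right) \left(9 + 6\right) \right)} = \left(\frac{2 + \left(-7 + 8\right) \left(9 + 6\right)}{2 \left(-7 + 8\right) \left(9 + 6\right)}\right)^{2} = \left(\frac{2 + 1 \cdot 15}{2 \cdot 1 \cdot 15}\right)^{2} = \left(\frac{2 + 15}{2 \cdot 15}\right)^{2} = \left(\frac{1}{2} \cdot \frac{1}{15} \cdot 17\right)^{2} = \left(\frac{17}{30}\right)^{2} = \frac{289}{900}$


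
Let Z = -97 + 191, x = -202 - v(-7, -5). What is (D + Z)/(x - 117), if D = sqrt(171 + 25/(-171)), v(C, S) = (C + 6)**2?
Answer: -47/160 - sqrt(34694)/4560 ≈ -0.33460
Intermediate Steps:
v(C, S) = (6 + C)**2
D = 4*sqrt(34694)/57 (D = sqrt(171 + 25*(-1/171)) = sqrt(171 - 25/171) = sqrt(29216/171) = 4*sqrt(34694)/57 ≈ 13.071)
x = -203 (x = -202 - (6 - 7)**2 = -202 - 1*(-1)**2 = -202 - 1*1 = -202 - 1 = -203)
Z = 94
(D + Z)/(x - 117) = (4*sqrt(34694)/57 + 94)/(-203 - 117) = (94 + 4*sqrt(34694)/57)/(-320) = (94 + 4*sqrt(34694)/57)*(-1/320) = -47/160 - sqrt(34694)/4560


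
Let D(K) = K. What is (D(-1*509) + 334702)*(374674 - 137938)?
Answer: 79115514048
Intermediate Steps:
(D(-1*509) + 334702)*(374674 - 137938) = (-1*509 + 334702)*(374674 - 137938) = (-509 + 334702)*236736 = 334193*236736 = 79115514048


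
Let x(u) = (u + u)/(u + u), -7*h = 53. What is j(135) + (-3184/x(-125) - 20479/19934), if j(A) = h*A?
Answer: -587060115/139538 ≈ -4207.2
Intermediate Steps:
h = -53/7 (h = -1/7*53 = -53/7 ≈ -7.5714)
j(A) = -53*A/7
x(u) = 1 (x(u) = (2*u)/((2*u)) = (2*u)*(1/(2*u)) = 1)
j(135) + (-3184/x(-125) - 20479/19934) = -53/7*135 + (-3184/1 - 20479/19934) = -7155/7 + (-3184*1 - 20479*1/19934) = -7155/7 + (-3184 - 20479/19934) = -7155/7 - 63490335/19934 = -587060115/139538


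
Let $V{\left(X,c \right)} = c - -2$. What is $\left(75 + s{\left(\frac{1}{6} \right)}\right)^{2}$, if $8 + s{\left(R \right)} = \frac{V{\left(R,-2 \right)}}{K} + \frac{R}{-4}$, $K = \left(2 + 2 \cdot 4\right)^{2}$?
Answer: $\frac{2582449}{576} \approx 4483.4$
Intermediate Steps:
$V{\left(X,c \right)} = 2 + c$ ($V{\left(X,c \right)} = c + 2 = 2 + c$)
$K = 100$ ($K = \left(2 + 8\right)^{2} = 10^{2} = 100$)
$s{\left(R \right)} = -8 - \frac{R}{4}$ ($s{\left(R \right)} = -8 + \left(\frac{2 - 2}{100} + \frac{R}{-4}\right) = -8 + \left(0 \cdot \frac{1}{100} + R \left(- \frac{1}{4}\right)\right) = -8 + \left(0 - \frac{R}{4}\right) = -8 - \frac{R}{4}$)
$\left(75 + s{\left(\frac{1}{6} \right)}\right)^{2} = \left(75 - \left(8 + \frac{1}{4 \cdot 6}\right)\right)^{2} = \left(75 - \frac{193}{24}\right)^{2} = \left(\frac{1607}{24}\right)^{2} = \frac{2582449}{576}$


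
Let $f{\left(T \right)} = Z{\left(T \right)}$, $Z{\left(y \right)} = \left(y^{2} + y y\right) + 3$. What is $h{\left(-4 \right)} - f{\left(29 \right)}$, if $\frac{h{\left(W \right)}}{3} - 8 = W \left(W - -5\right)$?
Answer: $-1673$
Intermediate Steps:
$Z{\left(y \right)} = 3 + 2 y^{2}$ ($Z{\left(y \right)} = \left(y^{2} + y^{2}\right) + 3 = 2 y^{2} + 3 = 3 + 2 y^{2}$)
$f{\left(T \right)} = 3 + 2 T^{2}$
$h{\left(W \right)} = 24 + 3 W \left(5 + W\right)$ ($h{\left(W \right)} = 24 + 3 W \left(W - -5\right) = 24 + 3 W \left(W + 5\right) = 24 + 3 W \left(5 + W\right)$)
$h{\left(-4 \right)} - f{\left(29 \right)} = \left(24 + 3 \left(-4\right)^{2} + 15 \left(-4\right)\right) - \left(3 + 2 \cdot 29^{2}\right) = \left(24 + 3 \cdot 16 - 60\right) - \left(3 + 2 \cdot 841\right) = \left(24 + 48 - 60\right) - \left(3 + 1682\right) = 12 - 1685 = -1673$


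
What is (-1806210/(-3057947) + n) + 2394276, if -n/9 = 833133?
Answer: -15607518103977/3057947 ≈ -5.1039e+6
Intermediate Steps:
n = -7498197 (n = -9*833133 = -7498197)
(-1806210/(-3057947) + n) + 2394276 = (-1806210/(-3057947) - 7498197) + 2394276 = (-1806210*(-1/3057947) - 7498197) + 2394276 = (1806210/3057947 - 7498197) + 2394276 = -22929087215349/3057947 + 2394276 = -15607518103977/3057947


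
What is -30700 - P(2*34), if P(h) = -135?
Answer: -30565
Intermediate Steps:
-30700 - P(2*34) = -30700 - 1*(-135) = -30700 + 135 = -30565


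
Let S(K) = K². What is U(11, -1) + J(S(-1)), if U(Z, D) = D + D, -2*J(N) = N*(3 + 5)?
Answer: -6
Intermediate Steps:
J(N) = -4*N (J(N) = -N*(3 + 5)/2 = -N*8/2 = -4*N)
U(Z, D) = 2*D
U(11, -1) + J(S(-1)) = 2*(-1) - 4*(-1)² = -2 - 4*1 = -2 - 4 = -6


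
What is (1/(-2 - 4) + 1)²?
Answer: 25/36 ≈ 0.69444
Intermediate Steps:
(1/(-2 - 4) + 1)² = (1/(-6) + 1)² = (-⅙ + 1)² = (⅚)² = 25/36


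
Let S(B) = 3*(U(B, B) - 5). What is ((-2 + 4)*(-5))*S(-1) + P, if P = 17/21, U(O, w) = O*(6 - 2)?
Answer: 5687/21 ≈ 270.81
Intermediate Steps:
U(O, w) = 4*O (U(O, w) = O*4 = 4*O)
P = 17/21 (P = 17*(1/21) = 17/21 ≈ 0.80952)
S(B) = -15 + 12*B (S(B) = 3*(4*B - 5) = 3*(-5 + 4*B) = -15 + 12*B)
((-2 + 4)*(-5))*S(-1) + P = ((-2 + 4)*(-5))*(-15 + 12*(-1)) + 17/21 = (2*(-5))*(-15 - 12) + 17/21 = -10*(-27) + 17/21 = 270 + 17/21 = 5687/21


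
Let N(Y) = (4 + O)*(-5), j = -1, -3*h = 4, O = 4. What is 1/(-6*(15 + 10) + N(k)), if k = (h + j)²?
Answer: -1/190 ≈ -0.0052632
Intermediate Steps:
h = -4/3 (h = -⅓*4 = -4/3 ≈ -1.3333)
k = 49/9 (k = (-4/3 - 1)² = (-7/3)² = 49/9 ≈ 5.4444)
N(Y) = -40 (N(Y) = (4 + 4)*(-5) = 8*(-5) = -40)
1/(-6*(15 + 10) + N(k)) = 1/(-6*(15 + 10) - 40) = 1/(-6*25 - 40) = 1/(-150 - 40) = 1/(-190) = -1/190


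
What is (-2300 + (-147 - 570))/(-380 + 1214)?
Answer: -3017/834 ≈ -3.6175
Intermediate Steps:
(-2300 + (-147 - 570))/(-380 + 1214) = (-2300 - 717)/834 = -3017*1/834 = -3017/834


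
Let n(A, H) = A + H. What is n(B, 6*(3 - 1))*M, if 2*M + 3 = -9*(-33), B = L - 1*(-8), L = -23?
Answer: -441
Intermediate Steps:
B = -15 (B = -23 - 1*(-8) = -23 + 8 = -15)
M = 147 (M = -3/2 + (-9*(-33))/2 = -3/2 + (½)*297 = -3/2 + 297/2 = 147)
n(B, 6*(3 - 1))*M = (-15 + 6*(3 - 1))*147 = (-15 + 6*2)*147 = (-15 + 12)*147 = -3*147 = -441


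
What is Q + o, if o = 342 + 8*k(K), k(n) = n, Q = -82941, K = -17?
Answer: -82735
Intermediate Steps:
o = 206 (o = 342 + 8*(-17) = 342 - 136 = 206)
Q + o = -82941 + 206 = -82735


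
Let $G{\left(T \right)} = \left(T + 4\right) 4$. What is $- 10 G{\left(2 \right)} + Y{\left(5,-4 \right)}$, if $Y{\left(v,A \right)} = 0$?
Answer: $-240$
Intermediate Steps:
$G{\left(T \right)} = 16 + 4 T$ ($G{\left(T \right)} = \left(4 + T\right) 4 = 16 + 4 T$)
$- 10 G{\left(2 \right)} + Y{\left(5,-4 \right)} = - 10 \left(16 + 4 \cdot 2\right) + 0 = - 10 \left(16 + 8\right) + 0 = \left(-10\right) 24 + 0 = -240 + 0 = -240$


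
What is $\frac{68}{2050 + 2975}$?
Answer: $\frac{68}{5025} \approx 0.013532$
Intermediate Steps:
$\frac{68}{2050 + 2975} = \frac{68}{5025}$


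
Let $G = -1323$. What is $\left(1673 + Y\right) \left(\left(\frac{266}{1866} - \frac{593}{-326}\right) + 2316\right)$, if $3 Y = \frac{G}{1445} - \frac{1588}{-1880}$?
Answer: $\frac{2045240457488933}{527409972} \approx 3.8779 \cdot 10^{6}$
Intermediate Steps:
$Y = - \frac{9629}{407490}$ ($Y = \frac{- \frac{1323}{1445} - \frac{1588}{-1880}}{3} = \frac{\left(-1323\right) \frac{1}{1445} - - \frac{397}{470}}{3} = \frac{- \frac{1323}{1445} + \frac{397}{470}}{3} = \frac{1}{3} \left(- \frac{9629}{135830}\right) = - \frac{9629}{407490} \approx -0.02363$)
$\left(1673 + Y\right) \left(\left(\frac{266}{1866} - \frac{593}{-326}\right) + 2316\right) = \left(1673 - \frac{9629}{407490}\right) \left(\left(\frac{266}{1866} - \frac{593}{-326}\right) + 2316\right) = \frac{681721141 \left(\left(266 \cdot \frac{1}{1866} - - \frac{593}{326}\right) + 2316\right)}{407490} = \frac{681721141 \left(\left(\frac{133}{933} + \frac{593}{326}\right) + 2316\right)}{407490} = \frac{681721141 \left(\frac{596627}{304158} + 2316\right)}{407490} = \frac{681721141}{407490} \cdot \frac{705026555}{304158} = \frac{2045240457488933}{527409972}$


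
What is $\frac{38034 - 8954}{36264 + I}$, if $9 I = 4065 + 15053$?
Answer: $\frac{130860}{172747} \approx 0.75752$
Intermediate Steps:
$I = \frac{19118}{9}$ ($I = \frac{4065 + 15053}{9} = \frac{1}{9} \cdot 19118 = \frac{19118}{9} \approx 2124.2$)
$\frac{38034 - 8954}{36264 + I} = \frac{38034 - 8954}{36264 + \frac{19118}{9}} = \frac{29080}{\frac{345494}{9}} = 29080 \cdot \frac{9}{345494} = \frac{130860}{172747}$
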